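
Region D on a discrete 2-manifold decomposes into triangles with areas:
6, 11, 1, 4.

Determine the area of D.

6 + 11 + 1 + 4 = 22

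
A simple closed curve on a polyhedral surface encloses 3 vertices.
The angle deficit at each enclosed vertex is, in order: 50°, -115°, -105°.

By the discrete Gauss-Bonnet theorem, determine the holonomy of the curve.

Holonomy = total enclosed curvature = 50° + (-115°) + (-105°) = -170°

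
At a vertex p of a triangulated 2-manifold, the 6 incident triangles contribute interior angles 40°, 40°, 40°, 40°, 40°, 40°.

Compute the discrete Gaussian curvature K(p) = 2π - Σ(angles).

Sum of angles = 240°. K = 360° - 240° = 120°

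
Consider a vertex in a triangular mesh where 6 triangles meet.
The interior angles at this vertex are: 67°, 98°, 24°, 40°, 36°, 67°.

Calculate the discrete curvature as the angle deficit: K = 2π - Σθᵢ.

Sum of angles = 332°. K = 360° - 332° = 28° = 7π/45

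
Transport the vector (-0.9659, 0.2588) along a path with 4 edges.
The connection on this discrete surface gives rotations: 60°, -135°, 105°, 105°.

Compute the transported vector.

Total rotation: 60° + (-135°) + 105° + 105° = 135°. Final vector: (0.5000, -0.8660)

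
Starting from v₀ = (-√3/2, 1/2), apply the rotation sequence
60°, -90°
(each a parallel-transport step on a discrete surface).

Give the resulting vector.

Total rotation: 60° + (-90°) = -30°. Final vector: (-0.5000, 0.8660)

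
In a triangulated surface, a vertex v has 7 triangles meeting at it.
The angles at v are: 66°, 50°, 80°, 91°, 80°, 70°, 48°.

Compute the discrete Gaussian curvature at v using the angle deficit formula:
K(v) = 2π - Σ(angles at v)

Sum of angles = 485°. K = 360° - 485° = -125° = -25π/36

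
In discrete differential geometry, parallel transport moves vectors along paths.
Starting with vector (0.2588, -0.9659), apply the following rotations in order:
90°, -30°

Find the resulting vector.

Total rotation: 90° + (-30°) = 60°. Final vector: (0.9659, -0.2588)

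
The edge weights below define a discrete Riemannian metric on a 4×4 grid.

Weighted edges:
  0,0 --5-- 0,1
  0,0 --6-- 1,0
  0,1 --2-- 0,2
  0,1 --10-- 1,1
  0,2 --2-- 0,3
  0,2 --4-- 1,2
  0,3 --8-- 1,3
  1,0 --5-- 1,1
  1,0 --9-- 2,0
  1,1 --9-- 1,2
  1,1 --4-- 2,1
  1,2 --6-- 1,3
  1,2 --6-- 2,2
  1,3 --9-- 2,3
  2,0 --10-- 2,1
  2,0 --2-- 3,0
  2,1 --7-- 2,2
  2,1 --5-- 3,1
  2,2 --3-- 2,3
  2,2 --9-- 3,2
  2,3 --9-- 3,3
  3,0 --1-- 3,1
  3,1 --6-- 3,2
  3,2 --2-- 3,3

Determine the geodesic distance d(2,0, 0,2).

Shortest path: 2,0 → 1,0 → 0,0 → 0,1 → 0,2, total weight = 22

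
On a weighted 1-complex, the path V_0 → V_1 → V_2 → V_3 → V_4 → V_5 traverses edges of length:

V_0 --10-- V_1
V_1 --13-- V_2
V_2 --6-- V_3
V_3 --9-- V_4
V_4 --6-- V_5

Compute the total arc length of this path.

Arc length = 10 + 13 + 6 + 9 + 6 = 44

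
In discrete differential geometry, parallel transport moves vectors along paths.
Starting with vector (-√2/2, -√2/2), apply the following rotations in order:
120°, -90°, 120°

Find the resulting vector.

Total rotation: 120° + (-90°) + 120° = 150°. Final vector: (0.9659, 0.2588)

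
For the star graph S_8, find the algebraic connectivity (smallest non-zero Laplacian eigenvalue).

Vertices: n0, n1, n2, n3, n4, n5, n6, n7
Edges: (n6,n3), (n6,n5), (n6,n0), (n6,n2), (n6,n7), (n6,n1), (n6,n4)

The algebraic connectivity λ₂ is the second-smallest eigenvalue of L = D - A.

The star S_8 is the complete bipartite graph K_{1,7} (one hub of degree 7, 7 leaves of degree 1). The Laplacian spectrum of K_{p,q} is 0, p (multiplicity q−1), q (multiplicity p−1), p+q. With p = 1, q = 7: 0 once, 1 with multiplicity 6, and 8 once. (Check: trace L = sum of degrees = 14 = 6·1 + 8.)
Laplacian eigenvalues: [0.0, 1.0, 1.0, 1.0, 1.0, 1.0, 1.0, 8.0]. Algebraic connectivity (smallest non-zero eigenvalue) = 1.0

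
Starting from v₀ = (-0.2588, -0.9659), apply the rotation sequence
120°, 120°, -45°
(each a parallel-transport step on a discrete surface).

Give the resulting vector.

Total rotation: 120° + 120° + (-45°) = 195° ≡ -165° (mod 360°). Final vector: (0, 1)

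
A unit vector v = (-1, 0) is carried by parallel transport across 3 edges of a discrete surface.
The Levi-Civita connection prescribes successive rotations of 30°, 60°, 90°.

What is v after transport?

Total rotation: 30° + 60° + 90° = 180°. Final vector: (1, 0)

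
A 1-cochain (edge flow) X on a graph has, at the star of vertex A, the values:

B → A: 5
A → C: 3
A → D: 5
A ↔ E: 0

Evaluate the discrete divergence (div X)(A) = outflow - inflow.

Divergence = sum of outgoing flows = (-5) + 3 + 5 + 0 = 3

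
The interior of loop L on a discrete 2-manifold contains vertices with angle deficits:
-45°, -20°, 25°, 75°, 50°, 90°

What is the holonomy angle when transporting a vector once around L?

Holonomy = total enclosed curvature = (-45°) + (-20°) + 25° + 75° + 50° + 90° = 175°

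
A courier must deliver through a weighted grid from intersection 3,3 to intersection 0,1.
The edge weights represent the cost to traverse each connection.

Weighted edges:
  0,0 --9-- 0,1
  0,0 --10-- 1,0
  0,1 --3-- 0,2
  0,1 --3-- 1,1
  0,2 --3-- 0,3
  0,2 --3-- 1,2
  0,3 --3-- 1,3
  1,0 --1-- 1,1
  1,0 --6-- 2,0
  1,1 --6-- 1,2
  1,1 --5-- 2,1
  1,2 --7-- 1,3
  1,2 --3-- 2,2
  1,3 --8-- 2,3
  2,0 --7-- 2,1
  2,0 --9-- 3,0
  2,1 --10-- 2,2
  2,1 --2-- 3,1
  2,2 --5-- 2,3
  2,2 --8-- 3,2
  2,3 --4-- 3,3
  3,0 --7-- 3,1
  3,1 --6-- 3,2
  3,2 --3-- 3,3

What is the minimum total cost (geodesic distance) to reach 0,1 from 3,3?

Shortest path: 3,3 → 2,3 → 2,2 → 1,2 → 0,2 → 0,1, total weight = 18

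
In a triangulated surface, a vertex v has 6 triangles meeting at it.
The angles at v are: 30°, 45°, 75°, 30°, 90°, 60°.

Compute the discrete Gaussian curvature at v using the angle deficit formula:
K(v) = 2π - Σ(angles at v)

Sum of angles = 330°. K = 360° - 330° = 30°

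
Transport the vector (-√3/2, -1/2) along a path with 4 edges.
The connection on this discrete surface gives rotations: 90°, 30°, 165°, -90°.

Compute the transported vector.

Total rotation: 90° + 30° + 165° + (-90°) = 195° ≡ -165° (mod 360°). Final vector: (0.7071, 0.7071)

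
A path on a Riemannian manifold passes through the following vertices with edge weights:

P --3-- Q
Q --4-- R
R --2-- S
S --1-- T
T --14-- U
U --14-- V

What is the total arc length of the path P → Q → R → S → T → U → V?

Arc length = 3 + 4 + 2 + 1 + 14 + 14 = 38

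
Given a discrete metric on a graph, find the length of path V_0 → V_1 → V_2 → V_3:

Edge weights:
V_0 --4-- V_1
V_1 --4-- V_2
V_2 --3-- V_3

Arc length = 4 + 4 + 3 = 11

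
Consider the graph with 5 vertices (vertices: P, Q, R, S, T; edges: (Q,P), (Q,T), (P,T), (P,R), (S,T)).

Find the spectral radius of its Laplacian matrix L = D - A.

Degrees: deg(P) = 3, deg(Q) = 2, deg(R) = 1, deg(S) = 1, deg(T) = 3.
L = D − A with rows/columns ordered (P, Q, R, S, T):
  [ 3, -1, -1,  0, -1]
  [-1,  2,  0,  0, -1]
  [-1,  0,  1,  0,  0]
  [ 0,  0,  0,  1, -1]
  [-1, -1,  0, -1,  3]
Characteristic polynomial: det(λI − L) = λ(λ² − 5λ + 3)(λ² − 5λ + 5).
Roots: λ = 0; (λ² − 5λ + 3) = 0 ⇒ λ = (5 ± √13)/2 ≈ 0.6972, 4.3028; (λ² − 5λ + 5) = 0 ⇒ λ = (5 ± √5)/2 ≈ 1.382, 3.618.
(Check: the roots sum (with multiplicity) to 10, matching trace L = Σdeg = 2·5 = 10.)
Laplacian eigenvalues: [0.0, 0.6972, 1.382, 3.618, 4.3028]. Largest eigenvalue (spectral radius) = 4.3028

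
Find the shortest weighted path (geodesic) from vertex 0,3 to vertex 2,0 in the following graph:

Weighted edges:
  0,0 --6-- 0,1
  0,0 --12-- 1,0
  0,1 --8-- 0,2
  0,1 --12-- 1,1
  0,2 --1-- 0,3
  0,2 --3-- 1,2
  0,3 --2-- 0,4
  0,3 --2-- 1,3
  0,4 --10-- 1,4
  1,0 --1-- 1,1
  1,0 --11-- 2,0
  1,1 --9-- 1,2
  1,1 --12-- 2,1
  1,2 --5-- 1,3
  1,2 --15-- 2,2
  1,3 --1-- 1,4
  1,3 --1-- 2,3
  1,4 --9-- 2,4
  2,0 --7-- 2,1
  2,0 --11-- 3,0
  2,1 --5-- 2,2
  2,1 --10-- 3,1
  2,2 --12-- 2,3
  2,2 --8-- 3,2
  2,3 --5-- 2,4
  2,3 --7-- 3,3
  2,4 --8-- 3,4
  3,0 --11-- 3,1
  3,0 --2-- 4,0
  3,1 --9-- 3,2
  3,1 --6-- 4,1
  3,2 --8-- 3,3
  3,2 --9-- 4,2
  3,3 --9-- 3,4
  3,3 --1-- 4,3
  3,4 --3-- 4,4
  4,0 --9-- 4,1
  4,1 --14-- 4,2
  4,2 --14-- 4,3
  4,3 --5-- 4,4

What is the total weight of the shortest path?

Shortest path: 0,3 → 0,2 → 1,2 → 1,1 → 1,0 → 2,0, total weight = 25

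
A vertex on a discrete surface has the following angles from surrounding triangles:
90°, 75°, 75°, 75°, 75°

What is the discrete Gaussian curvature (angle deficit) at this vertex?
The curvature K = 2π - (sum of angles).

Sum of angles = 390°. K = 360° - 390° = -30° = -π/6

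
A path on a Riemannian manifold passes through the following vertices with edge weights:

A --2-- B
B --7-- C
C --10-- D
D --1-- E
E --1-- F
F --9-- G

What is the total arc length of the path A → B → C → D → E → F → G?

Arc length = 2 + 7 + 10 + 1 + 1 + 9 = 30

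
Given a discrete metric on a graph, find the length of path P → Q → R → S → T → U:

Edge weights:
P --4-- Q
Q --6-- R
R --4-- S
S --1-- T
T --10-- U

Arc length = 4 + 6 + 4 + 1 + 10 = 25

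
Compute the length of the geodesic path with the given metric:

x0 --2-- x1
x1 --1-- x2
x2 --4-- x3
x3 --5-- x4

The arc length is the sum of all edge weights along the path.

Arc length = 2 + 1 + 4 + 5 = 12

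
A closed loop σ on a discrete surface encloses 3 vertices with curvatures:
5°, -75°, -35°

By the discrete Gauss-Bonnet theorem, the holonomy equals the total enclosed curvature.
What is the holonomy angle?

Holonomy = total enclosed curvature = 5° + (-75°) + (-35°) = -105°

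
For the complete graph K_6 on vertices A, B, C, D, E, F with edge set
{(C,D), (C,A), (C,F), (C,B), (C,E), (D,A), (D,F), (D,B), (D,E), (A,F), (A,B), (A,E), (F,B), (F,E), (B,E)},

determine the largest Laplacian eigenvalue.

For the complete graph K_n, L = nI − J (J = all-ones matrix). J has eigenvalues n (once, eigenvector 𝟙) and 0 (multiplicity n−1), so L has eigenvalues 0 (once) and n (multiplicity n−1). Here n = 6: eigenvalue 0 once and 6 with multiplicity 5.
Laplacian eigenvalues: [0.0, 6.0, 6.0, 6.0, 6.0, 6.0]. Largest eigenvalue (spectral radius) = 6.0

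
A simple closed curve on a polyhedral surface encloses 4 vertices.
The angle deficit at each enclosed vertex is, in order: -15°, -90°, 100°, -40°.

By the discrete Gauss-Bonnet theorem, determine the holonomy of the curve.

Holonomy = total enclosed curvature = (-15°) + (-90°) + 100° + (-40°) = -45°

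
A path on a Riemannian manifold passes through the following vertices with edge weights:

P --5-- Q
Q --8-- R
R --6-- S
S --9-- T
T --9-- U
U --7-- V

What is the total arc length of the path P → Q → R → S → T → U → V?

Arc length = 5 + 8 + 6 + 9 + 9 + 7 = 44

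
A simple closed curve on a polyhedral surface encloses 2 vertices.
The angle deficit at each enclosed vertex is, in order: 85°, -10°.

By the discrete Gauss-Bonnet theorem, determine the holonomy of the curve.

Holonomy = total enclosed curvature = 85° + (-10°) = 75°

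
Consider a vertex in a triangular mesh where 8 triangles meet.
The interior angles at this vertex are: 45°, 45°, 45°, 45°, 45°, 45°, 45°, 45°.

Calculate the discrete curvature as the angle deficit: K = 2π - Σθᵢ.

Sum of angles = 360°. K = 360° - 360° = 0° = 0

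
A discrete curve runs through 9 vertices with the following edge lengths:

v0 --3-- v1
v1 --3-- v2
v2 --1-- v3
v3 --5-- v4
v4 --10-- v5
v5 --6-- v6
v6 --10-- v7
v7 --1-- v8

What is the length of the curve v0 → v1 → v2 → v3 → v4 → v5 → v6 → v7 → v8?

Arc length = 3 + 3 + 1 + 5 + 10 + 6 + 10 + 1 = 39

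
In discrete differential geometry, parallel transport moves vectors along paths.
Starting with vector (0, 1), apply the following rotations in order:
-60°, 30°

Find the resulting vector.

Total rotation: (-60°) + 30° = -30°. Final vector: (0.5000, 0.8660)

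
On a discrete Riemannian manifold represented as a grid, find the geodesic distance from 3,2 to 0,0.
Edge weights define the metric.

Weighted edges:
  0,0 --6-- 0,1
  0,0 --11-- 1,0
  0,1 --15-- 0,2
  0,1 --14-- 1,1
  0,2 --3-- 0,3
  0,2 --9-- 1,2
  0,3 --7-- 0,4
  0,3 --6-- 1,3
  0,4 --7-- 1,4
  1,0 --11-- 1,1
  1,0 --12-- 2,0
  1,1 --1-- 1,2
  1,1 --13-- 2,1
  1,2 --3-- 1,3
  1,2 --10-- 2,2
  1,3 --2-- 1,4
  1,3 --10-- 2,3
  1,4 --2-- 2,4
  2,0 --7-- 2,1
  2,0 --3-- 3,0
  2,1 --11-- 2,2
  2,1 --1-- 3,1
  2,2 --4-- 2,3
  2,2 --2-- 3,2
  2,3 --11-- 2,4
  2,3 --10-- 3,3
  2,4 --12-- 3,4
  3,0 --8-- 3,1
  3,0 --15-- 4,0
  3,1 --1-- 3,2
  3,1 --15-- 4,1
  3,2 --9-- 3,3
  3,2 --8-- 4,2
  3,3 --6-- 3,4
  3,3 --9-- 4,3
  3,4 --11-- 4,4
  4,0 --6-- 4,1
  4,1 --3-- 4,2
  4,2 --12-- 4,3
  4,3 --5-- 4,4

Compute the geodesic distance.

Shortest path: 3,2 → 3,1 → 2,1 → 2,0 → 1,0 → 0,0, total weight = 32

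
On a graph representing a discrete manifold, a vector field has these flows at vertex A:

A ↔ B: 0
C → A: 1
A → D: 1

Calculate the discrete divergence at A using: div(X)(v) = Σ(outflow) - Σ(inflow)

Divergence = sum of outgoing flows = 0 + (-1) + 1 = 0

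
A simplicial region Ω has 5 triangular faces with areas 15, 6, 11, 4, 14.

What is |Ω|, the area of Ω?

15 + 6 + 11 + 4 + 14 = 50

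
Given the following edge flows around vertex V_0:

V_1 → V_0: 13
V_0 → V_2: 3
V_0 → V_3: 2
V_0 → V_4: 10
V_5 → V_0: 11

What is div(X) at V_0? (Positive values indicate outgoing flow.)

Divergence = sum of outgoing flows = (-13) + 3 + 2 + 10 + (-11) = -9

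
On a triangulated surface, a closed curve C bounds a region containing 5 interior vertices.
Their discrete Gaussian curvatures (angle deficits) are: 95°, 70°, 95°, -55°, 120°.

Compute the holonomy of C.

Holonomy = total enclosed curvature = 95° + 70° + 95° + (-55°) + 120° = 325°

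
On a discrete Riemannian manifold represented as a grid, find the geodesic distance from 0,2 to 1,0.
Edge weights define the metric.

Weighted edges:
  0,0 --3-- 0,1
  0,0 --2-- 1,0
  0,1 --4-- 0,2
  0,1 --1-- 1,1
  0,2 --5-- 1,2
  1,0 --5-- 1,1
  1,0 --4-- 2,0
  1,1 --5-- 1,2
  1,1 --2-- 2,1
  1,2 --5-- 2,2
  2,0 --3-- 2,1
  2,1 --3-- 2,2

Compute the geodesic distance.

Shortest path: 0,2 → 0,1 → 0,0 → 1,0, total weight = 9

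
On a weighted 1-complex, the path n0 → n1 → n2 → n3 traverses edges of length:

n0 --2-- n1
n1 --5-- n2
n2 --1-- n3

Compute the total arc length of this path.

Arc length = 2 + 5 + 1 = 8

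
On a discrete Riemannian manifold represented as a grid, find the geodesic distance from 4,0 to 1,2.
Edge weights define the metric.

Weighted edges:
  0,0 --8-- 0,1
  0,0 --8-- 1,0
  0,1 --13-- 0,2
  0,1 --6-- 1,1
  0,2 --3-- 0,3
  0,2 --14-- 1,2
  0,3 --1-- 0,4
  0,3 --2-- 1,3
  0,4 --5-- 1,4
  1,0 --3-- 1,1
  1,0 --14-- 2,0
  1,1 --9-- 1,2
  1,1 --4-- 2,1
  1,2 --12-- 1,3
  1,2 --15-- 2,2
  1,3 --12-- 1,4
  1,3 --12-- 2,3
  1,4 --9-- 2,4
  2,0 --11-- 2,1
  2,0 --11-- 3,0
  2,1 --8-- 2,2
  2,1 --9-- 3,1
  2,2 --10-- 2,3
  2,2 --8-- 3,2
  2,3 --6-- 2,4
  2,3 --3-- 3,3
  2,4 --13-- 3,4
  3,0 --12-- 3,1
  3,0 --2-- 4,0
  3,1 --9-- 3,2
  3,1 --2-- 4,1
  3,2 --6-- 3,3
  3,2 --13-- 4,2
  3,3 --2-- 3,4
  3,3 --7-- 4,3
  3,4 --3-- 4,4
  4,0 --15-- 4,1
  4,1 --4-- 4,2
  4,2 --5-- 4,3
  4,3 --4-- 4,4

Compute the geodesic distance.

Shortest path: 4,0 → 3,0 → 3,1 → 2,1 → 1,1 → 1,2, total weight = 36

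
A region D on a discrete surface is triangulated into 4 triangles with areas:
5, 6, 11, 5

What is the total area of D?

5 + 6 + 11 + 5 = 27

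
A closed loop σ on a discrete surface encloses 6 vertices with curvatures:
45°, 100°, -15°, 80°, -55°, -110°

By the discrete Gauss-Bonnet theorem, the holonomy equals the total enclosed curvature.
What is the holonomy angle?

Holonomy = total enclosed curvature = 45° + 100° + (-15°) + 80° + (-55°) + (-110°) = 45°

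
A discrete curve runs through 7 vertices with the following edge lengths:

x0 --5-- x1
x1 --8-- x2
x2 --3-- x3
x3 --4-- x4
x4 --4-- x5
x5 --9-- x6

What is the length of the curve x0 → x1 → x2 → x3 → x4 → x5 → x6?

Arc length = 5 + 8 + 3 + 4 + 4 + 9 = 33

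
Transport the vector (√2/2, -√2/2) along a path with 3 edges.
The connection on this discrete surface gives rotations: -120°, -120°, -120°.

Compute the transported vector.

Total rotation: (-120°) + (-120°) + (-120°) = -360° ≡ 0° (mod 360°). Final vector: (0.7071, -0.7071)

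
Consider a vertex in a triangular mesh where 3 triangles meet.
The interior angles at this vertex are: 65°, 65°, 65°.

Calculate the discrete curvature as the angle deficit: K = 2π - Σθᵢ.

Sum of angles = 195°. K = 360° - 195° = 165°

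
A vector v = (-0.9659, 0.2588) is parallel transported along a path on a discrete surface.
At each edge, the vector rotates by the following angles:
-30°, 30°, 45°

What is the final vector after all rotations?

Total rotation: (-30°) + 30° + 45° = 45°. Final vector: (-0.8660, -0.5000)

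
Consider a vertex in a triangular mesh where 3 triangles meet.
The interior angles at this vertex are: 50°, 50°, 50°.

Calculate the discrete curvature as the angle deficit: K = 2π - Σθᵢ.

Sum of angles = 150°. K = 360° - 150° = 210°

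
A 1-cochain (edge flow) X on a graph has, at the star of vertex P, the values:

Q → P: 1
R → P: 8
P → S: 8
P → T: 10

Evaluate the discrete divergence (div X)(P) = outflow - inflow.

Divergence = sum of outgoing flows = (-1) + (-8) + 8 + 10 = 9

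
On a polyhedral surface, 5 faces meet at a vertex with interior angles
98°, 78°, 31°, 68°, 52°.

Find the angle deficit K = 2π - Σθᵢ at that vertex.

Sum of angles = 327°. K = 360° - 327° = 33° = 11π/60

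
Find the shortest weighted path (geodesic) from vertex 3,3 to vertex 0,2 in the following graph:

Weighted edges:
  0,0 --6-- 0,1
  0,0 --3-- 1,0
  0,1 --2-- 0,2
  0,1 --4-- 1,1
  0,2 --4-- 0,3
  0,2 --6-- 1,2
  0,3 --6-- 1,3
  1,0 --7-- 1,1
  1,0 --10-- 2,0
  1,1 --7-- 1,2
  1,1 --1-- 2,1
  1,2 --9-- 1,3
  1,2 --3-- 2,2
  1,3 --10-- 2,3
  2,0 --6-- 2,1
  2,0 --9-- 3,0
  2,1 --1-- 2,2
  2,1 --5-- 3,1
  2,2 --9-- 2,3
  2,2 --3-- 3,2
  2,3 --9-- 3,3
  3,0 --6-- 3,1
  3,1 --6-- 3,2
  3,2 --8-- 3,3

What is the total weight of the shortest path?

Shortest path: 3,3 → 3,2 → 2,2 → 2,1 → 1,1 → 0,1 → 0,2, total weight = 19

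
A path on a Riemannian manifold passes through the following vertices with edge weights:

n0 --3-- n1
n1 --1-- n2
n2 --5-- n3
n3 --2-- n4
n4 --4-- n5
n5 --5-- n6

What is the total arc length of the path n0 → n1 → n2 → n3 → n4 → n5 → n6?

Arc length = 3 + 1 + 5 + 2 + 4 + 5 = 20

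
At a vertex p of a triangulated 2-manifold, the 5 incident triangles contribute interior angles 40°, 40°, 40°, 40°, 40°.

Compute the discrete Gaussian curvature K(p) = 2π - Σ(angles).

Sum of angles = 200°. K = 360° - 200° = 160° = 8π/9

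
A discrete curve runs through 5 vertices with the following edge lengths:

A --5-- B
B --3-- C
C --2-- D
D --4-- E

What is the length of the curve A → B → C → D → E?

Arc length = 5 + 3 + 2 + 4 = 14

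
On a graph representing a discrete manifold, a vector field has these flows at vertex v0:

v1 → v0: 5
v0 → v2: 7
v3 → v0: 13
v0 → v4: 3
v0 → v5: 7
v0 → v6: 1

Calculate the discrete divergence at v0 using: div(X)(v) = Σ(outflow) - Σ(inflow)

Divergence = sum of outgoing flows = (-5) + 7 + (-13) + 3 + 7 + 1 = 0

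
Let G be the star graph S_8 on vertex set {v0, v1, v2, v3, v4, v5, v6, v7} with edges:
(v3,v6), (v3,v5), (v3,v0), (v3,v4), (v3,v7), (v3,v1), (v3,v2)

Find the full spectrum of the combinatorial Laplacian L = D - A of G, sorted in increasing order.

The star S_8 is the complete bipartite graph K_{1,7} (one hub of degree 7, 7 leaves of degree 1). The Laplacian spectrum of K_{p,q} is 0, p (multiplicity q−1), q (multiplicity p−1), p+q. With p = 1, q = 7: 0 once, 1 with multiplicity 6, and 8 once. (Check: trace L = sum of degrees = 14 = 6·1 + 8.)
Laplacian eigenvalues (increasing order): [0.0, 1.0, 1.0, 1.0, 1.0, 1.0, 1.0, 8.0]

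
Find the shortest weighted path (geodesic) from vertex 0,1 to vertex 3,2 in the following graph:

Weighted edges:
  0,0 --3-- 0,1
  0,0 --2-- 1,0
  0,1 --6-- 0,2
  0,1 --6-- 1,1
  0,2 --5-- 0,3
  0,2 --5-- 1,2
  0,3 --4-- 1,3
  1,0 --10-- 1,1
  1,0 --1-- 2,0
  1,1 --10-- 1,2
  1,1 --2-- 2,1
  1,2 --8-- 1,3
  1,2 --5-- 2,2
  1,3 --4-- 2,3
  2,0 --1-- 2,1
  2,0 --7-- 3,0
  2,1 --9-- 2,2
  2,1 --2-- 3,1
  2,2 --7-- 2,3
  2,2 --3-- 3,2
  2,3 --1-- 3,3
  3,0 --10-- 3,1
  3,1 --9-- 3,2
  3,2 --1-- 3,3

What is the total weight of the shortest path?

Shortest path: 0,1 → 0,0 → 1,0 → 2,0 → 2,1 → 3,1 → 3,2, total weight = 18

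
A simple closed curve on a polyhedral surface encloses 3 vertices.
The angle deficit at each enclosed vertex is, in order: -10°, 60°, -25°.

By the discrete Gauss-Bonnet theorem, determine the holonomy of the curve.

Holonomy = total enclosed curvature = (-10°) + 60° + (-25°) = 25°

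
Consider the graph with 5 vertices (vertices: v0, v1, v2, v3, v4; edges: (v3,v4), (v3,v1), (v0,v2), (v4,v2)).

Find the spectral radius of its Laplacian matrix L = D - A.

Degrees: deg(v0) = 1, deg(v1) = 1, deg(v2) = 2, deg(v3) = 2, deg(v4) = 2.
L = D − A with rows/columns ordered (v0, v1, v2, v3, v4):
  [ 1,  0, -1,  0,  0]
  [ 0,  1,  0, -1,  0]
  [-1,  0,  2,  0, -1]
  [ 0, -1,  0,  2, -1]
  [ 0,  0, -1, -1,  2]
Characteristic polynomial: det(λI − L) = λ(λ² − 3λ + 1)(λ² − 5λ + 5).
Roots: λ = 0; (λ² − 3λ + 1) = 0 ⇒ λ = (3 ± √5)/2 ≈ 0.382, 2.618; (λ² − 5λ + 5) = 0 ⇒ λ = (5 ± √5)/2 ≈ 1.382, 3.618.
(Check: the roots sum (with multiplicity) to 8, matching trace L = Σdeg = 2·4 = 8.)
Laplacian eigenvalues: [0.0, 0.382, 1.382, 2.618, 3.618]. Largest eigenvalue (spectral radius) = 3.618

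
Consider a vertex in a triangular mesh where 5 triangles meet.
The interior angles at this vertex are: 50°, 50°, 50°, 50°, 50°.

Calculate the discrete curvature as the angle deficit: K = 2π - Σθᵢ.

Sum of angles = 250°. K = 360° - 250° = 110°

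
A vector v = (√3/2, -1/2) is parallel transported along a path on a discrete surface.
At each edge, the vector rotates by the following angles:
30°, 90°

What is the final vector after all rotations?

Total rotation: 30° + 90° = 120°. Final vector: (0, 1)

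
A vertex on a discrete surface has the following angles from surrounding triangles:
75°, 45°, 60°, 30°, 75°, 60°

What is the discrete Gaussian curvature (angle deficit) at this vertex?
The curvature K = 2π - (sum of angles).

Sum of angles = 345°. K = 360° - 345° = 15° = π/12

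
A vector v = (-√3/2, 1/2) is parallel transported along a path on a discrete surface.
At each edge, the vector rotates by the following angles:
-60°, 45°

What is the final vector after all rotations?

Total rotation: (-60°) + 45° = -15°. Final vector: (-0.7071, 0.7071)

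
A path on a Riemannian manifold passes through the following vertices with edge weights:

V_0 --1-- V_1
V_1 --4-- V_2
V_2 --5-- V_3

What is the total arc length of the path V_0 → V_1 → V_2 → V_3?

Arc length = 1 + 4 + 5 = 10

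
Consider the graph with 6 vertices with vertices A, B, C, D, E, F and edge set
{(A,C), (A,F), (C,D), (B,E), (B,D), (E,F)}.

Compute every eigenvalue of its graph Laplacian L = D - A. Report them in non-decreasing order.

Degrees: deg(A) = 2, deg(B) = 2, deg(C) = 2, deg(D) = 2, deg(E) = 2, deg(F) = 2.
L = D − A with rows/columns ordered (A, B, C, D, E, F):
  [ 2,  0, -1,  0,  0, -1]
  [ 0,  2,  0, -1, -1,  0]
  [-1,  0,  2, -1,  0,  0]
  [ 0, -1, -1,  2,  0,  0]
  [ 0, -1,  0,  0,  2, -1]
  [-1,  0,  0,  0, -1,  2]
Characteristic polynomial: det(λI − L) = λ(λ − 1)²(λ − 3)²(λ − 4).
Roots: λ = 0; (λ − 1) = 0 ⇒ λ = 1 (multiplicity 2); (λ − 3) = 0 ⇒ λ = 3 (multiplicity 2); (λ − 4) = 0 ⇒ λ = 4.
(Check: the roots sum (with multiplicity) to 12, matching trace L = Σdeg = 2·6 = 12.)
Laplacian eigenvalues (increasing order): [0.0, 1.0, 1.0, 3.0, 3.0, 4.0]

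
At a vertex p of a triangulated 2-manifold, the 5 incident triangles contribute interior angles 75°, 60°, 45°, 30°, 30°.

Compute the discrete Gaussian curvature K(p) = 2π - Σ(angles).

Sum of angles = 240°. K = 360° - 240° = 120°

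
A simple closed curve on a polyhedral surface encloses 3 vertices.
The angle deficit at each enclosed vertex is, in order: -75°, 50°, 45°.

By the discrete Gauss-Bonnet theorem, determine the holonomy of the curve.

Holonomy = total enclosed curvature = (-75°) + 50° + 45° = 20°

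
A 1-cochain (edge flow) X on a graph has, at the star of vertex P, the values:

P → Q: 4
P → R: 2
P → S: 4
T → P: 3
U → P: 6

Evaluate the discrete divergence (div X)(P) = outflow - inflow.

Divergence = sum of outgoing flows = 4 + 2 + 4 + (-3) + (-6) = 1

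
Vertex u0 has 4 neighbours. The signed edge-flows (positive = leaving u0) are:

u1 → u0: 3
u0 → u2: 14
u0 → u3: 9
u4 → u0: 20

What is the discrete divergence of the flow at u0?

Divergence = sum of outgoing flows = (-3) + 14 + 9 + (-20) = 0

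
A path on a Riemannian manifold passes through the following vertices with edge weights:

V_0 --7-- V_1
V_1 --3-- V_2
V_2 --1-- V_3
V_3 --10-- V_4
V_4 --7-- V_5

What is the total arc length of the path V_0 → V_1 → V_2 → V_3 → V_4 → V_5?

Arc length = 7 + 3 + 1 + 10 + 7 = 28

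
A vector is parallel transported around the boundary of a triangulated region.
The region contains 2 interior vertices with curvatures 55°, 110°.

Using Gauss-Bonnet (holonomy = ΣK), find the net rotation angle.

Holonomy = total enclosed curvature = 55° + 110° = 165°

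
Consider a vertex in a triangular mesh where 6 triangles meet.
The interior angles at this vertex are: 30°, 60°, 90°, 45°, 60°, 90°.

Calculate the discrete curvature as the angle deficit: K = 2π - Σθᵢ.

Sum of angles = 375°. K = 360° - 375° = -15°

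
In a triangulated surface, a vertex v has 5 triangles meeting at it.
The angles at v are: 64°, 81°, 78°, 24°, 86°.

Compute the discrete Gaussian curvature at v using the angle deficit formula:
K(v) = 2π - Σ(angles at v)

Sum of angles = 333°. K = 360° - 333° = 27° = 3π/20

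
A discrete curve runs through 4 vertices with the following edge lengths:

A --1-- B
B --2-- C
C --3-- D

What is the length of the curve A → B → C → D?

Arc length = 1 + 2 + 3 = 6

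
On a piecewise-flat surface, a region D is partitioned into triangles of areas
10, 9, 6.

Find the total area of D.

10 + 9 + 6 = 25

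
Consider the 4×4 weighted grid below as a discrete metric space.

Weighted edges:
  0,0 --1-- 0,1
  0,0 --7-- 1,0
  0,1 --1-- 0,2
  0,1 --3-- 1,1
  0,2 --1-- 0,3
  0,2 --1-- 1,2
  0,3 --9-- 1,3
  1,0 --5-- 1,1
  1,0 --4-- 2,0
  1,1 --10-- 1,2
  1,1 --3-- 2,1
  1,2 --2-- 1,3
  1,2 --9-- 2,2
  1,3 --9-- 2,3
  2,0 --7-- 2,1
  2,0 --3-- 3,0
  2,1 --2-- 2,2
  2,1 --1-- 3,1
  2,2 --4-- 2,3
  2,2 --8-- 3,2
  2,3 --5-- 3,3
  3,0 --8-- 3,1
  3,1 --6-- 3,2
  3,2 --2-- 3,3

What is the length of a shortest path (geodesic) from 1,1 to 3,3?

Shortest path: 1,1 → 2,1 → 3,1 → 3,2 → 3,3, total weight = 12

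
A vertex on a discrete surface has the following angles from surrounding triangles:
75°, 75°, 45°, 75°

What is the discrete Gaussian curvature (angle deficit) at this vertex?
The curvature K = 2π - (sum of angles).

Sum of angles = 270°. K = 360° - 270° = 90°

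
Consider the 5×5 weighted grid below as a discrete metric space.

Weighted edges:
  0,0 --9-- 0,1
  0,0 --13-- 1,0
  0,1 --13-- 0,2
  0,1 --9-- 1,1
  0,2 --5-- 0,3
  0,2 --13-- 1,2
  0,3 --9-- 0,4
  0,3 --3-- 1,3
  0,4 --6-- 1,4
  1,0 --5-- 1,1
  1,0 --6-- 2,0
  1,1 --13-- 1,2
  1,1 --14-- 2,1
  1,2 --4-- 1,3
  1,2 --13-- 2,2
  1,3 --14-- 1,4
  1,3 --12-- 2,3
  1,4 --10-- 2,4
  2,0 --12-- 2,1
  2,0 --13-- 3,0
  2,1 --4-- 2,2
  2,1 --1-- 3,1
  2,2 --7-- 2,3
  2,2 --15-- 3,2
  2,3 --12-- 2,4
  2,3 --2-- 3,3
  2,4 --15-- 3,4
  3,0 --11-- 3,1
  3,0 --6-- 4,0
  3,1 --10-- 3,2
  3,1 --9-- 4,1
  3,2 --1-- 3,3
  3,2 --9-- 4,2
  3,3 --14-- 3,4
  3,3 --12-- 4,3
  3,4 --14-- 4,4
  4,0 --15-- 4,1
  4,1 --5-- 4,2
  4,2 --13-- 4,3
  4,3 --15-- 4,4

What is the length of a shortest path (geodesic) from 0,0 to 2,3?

Shortest path: 0,0 → 0,1 → 0,2 → 0,3 → 1,3 → 2,3, total weight = 42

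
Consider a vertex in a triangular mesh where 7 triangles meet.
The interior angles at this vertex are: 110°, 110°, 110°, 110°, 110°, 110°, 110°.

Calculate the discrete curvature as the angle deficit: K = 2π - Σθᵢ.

Sum of angles = 770°. K = 360° - 770° = -410°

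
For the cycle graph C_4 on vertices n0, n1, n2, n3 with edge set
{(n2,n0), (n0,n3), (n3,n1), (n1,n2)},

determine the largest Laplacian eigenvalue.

The cycle graph C_n has Laplacian eigenvalues λ_k = 2 − 2cos(2πk/n), k = 0, 1, …, n−1. Here n = 4:
k=0: 2 − 2cos(0) = 0.0; k=1: 2 − 2cos(π/2) = 2.0; k=2: 2 − 2cos(π) = 4.0; k=3: 2 − 2cos(3π/2) = 2.0.
Laplacian eigenvalues: [0.0, 2.0, 2.0, 4.0]. Largest eigenvalue (spectral radius) = 4.0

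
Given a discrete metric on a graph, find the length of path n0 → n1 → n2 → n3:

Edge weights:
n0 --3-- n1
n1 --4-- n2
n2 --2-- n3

Arc length = 3 + 4 + 2 = 9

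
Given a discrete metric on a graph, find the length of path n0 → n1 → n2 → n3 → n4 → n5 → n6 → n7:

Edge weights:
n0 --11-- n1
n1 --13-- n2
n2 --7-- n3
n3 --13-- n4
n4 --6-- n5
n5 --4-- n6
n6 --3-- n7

Arc length = 11 + 13 + 7 + 13 + 6 + 4 + 3 = 57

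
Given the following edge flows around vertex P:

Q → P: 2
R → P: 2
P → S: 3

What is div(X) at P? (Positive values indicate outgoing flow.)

Divergence = sum of outgoing flows = (-2) + (-2) + 3 = -1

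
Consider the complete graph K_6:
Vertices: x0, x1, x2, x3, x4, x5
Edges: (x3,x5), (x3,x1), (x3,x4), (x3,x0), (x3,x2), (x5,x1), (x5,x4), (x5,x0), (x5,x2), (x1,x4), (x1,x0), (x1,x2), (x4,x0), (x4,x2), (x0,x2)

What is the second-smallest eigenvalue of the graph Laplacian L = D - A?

For the complete graph K_n, L = nI − J (J = all-ones matrix). J has eigenvalues n (once, eigenvector 𝟙) and 0 (multiplicity n−1), so L has eigenvalues 0 (once) and n (multiplicity n−1). Here n = 6: eigenvalue 0 once and 6 with multiplicity 5.
Laplacian eigenvalues: [0.0, 6.0, 6.0, 6.0, 6.0, 6.0]. Algebraic connectivity (smallest non-zero eigenvalue) = 6.0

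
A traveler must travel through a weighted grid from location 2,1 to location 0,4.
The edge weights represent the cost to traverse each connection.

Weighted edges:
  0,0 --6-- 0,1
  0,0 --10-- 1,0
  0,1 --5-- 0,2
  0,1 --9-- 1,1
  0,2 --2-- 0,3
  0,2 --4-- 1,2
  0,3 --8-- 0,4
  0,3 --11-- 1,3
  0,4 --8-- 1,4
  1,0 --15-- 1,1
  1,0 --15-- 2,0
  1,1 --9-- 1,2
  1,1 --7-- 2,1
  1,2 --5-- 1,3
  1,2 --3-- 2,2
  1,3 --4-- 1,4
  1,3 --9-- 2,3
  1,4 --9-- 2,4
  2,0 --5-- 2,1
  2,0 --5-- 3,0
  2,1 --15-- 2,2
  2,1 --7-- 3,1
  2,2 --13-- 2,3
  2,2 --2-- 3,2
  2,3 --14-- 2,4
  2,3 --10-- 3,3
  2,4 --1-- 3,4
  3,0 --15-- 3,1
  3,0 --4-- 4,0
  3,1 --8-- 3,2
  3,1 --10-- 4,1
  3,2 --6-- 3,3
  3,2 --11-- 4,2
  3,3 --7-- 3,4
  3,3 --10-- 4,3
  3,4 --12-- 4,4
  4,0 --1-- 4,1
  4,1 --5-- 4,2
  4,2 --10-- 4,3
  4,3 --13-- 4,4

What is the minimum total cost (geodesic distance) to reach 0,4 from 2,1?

Shortest path: 2,1 → 1,1 → 1,2 → 0,2 → 0,3 → 0,4, total weight = 30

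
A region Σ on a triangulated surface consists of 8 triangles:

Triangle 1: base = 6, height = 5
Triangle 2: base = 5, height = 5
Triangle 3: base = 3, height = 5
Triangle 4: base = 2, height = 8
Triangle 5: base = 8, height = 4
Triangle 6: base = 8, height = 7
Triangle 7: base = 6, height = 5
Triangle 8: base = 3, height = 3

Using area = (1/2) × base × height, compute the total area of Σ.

(1/2)×6×5 + (1/2)×5×5 + (1/2)×3×5 + (1/2)×2×8 + (1/2)×8×4 + (1/2)×8×7 + (1/2)×6×5 + (1/2)×3×3 = 106.5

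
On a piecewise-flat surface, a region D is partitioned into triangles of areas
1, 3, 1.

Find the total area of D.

1 + 3 + 1 = 5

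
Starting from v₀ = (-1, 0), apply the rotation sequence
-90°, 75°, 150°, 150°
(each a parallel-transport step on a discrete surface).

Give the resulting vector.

Total rotation: (-90°) + 75° + 150° + 150° = 285° ≡ -75° (mod 360°). Final vector: (-0.2588, 0.9659)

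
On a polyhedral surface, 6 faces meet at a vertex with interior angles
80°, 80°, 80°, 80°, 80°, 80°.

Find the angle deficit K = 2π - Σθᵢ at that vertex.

Sum of angles = 480°. K = 360° - 480° = -120°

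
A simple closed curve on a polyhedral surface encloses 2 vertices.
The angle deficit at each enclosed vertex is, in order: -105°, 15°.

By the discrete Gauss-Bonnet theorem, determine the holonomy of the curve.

Holonomy = total enclosed curvature = (-105°) + 15° = -90°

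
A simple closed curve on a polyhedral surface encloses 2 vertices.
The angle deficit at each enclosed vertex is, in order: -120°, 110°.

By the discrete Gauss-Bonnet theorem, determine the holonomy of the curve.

Holonomy = total enclosed curvature = (-120°) + 110° = -10°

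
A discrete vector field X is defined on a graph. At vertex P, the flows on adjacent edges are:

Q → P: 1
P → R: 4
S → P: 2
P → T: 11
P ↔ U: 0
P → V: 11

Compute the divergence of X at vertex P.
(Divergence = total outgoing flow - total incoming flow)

Divergence = sum of outgoing flows = (-1) + 4 + (-2) + 11 + 0 + 11 = 23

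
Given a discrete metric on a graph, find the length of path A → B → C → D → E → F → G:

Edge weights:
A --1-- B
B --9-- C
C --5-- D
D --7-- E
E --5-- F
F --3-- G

Arc length = 1 + 9 + 5 + 7 + 5 + 3 = 30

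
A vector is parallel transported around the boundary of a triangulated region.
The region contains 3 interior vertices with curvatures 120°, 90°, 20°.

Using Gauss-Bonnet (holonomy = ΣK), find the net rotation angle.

Holonomy = total enclosed curvature = 120° + 90° + 20° = 230°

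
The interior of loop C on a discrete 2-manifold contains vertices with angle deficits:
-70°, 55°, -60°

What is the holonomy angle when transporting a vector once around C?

Holonomy = total enclosed curvature = (-70°) + 55° + (-60°) = -75°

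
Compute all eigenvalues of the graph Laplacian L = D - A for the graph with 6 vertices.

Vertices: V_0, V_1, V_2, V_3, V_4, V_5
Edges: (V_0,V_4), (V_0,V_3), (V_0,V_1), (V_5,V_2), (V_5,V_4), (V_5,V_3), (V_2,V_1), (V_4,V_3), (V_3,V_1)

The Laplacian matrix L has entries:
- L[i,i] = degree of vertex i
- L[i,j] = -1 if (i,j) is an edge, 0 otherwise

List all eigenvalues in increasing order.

Degrees: deg(V_0) = 3, deg(V_1) = 3, deg(V_2) = 2, deg(V_3) = 4, deg(V_4) = 3, deg(V_5) = 3.
L = D − A with rows/columns ordered (V_0, V_1, V_2, V_3, V_4, V_5):
  [ 3, -1,  0, -1, -1,  0]
  [-1,  3, -1, -1,  0,  0]
  [ 0, -1,  2,  0,  0, -1]
  [-1, -1,  0,  4, -1, -1]
  [-1,  0,  0, -1,  3, -1]
  [ 0,  0, -1, -1, -1,  3]
Characteristic polynomial: det(λI − L) = λ(λ² − 7λ + 9)(λ² − 7λ + 11)(λ − 4).
Roots: λ = 0; (λ² − 7λ + 9) = 0 ⇒ λ = (7 ± √13)/2 ≈ 1.6972, 5.3028; (λ² − 7λ + 11) = 0 ⇒ λ = (7 ± √5)/2 ≈ 2.382, 4.618; (λ − 4) = 0 ⇒ λ = 4.
(Check: the roots sum (with multiplicity) to 18, matching trace L = Σdeg = 2·9 = 18.)
Laplacian eigenvalues (increasing order): [0.0, 1.6972, 2.382, 4.0, 4.618, 5.3028]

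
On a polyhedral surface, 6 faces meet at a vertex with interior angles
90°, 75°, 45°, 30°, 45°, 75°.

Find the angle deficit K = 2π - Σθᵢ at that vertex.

Sum of angles = 360°. K = 360° - 360° = 0°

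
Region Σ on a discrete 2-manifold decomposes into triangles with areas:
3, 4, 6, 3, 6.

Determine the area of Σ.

3 + 4 + 6 + 3 + 6 = 22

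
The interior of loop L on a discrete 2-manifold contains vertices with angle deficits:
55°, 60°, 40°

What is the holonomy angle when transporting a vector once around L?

Holonomy = total enclosed curvature = 55° + 60° + 40° = 155°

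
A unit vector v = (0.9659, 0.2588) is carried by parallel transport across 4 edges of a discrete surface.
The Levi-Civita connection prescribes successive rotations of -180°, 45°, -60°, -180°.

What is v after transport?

Total rotation: (-180°) + 45° + (-60°) + (-180°) = -375° ≡ -15° (mod 360°). Final vector: (1, 0)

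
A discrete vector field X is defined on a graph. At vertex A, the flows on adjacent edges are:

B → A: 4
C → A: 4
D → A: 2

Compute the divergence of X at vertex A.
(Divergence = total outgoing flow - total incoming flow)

Divergence = sum of outgoing flows = (-4) + (-4) + (-2) = -10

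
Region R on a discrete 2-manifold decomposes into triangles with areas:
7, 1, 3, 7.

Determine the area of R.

7 + 1 + 3 + 7 = 18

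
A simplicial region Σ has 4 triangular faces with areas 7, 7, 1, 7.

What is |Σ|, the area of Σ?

7 + 7 + 1 + 7 = 22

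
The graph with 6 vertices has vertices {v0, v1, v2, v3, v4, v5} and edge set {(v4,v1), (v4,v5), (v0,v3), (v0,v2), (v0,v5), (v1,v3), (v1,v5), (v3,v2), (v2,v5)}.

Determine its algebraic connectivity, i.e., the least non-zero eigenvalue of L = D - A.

Degrees: deg(v0) = 3, deg(v1) = 3, deg(v2) = 3, deg(v3) = 3, deg(v4) = 2, deg(v5) = 4.
L = D − A with rows/columns ordered (v0, v1, v2, v3, v4, v5):
  [ 3,  0, -1, -1,  0, -1]
  [ 0,  3,  0, -1, -1, -1]
  [-1,  0,  3, -1,  0, -1]
  [-1, -1, -1,  3,  0,  0]
  [ 0, -1,  0,  0,  2, -1]
  [-1, -1, -1,  0, -1,  4]
Characteristic polynomial: det(λI − L) = λ(λ² − 7λ + 8)(λ − 3)(λ − 4)².
Roots: λ = 0; (λ² − 7λ + 8) = 0 ⇒ λ = (7 ± √17)/2 ≈ 1.4384, 5.5616; (λ − 3) = 0 ⇒ λ = 3; (λ − 4) = 0 ⇒ λ = 4 (multiplicity 2).
(Check: the roots sum (with multiplicity) to 18, matching trace L = Σdeg = 2·9 = 18.)
Laplacian eigenvalues: [0.0, 1.4384, 3.0, 4.0, 4.0, 5.5616]. Algebraic connectivity (smallest non-zero eigenvalue) = 1.4384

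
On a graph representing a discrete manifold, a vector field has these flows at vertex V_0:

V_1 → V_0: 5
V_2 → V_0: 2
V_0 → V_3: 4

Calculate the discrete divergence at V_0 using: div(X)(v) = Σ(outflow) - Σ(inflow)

Divergence = sum of outgoing flows = (-5) + (-2) + 4 = -3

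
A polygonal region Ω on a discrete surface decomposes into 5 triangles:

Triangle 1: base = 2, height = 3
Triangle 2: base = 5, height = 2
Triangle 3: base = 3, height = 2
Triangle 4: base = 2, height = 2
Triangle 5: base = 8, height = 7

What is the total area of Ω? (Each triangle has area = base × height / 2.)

(1/2)×2×3 + (1/2)×5×2 + (1/2)×3×2 + (1/2)×2×2 + (1/2)×8×7 = 41.0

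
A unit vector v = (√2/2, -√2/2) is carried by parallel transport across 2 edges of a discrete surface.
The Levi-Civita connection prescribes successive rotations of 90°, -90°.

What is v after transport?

Total rotation: 90° + (-90°) = 0°. Final vector: (0.7071, -0.7071)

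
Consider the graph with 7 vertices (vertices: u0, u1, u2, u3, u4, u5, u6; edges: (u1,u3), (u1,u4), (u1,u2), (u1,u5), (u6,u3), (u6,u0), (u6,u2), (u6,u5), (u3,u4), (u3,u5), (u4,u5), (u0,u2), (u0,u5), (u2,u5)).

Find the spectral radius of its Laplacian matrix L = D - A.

Degrees: deg(u0) = 3, deg(u1) = 4, deg(u2) = 4, deg(u3) = 4, deg(u4) = 3, deg(u5) = 6, deg(u6) = 4.
L = D − A with rows/columns ordered (u0, u1, u2, u3, u4, u5, u6):
  [ 3,  0, -1,  0,  0, -1, -1]
  [ 0,  4, -1, -1, -1, -1,  0]
  [-1, -1,  4,  0,  0, -1, -1]
  [ 0, -1,  0,  4, -1, -1, -1]
  [ 0, -1,  0, -1,  3, -1,  0]
  [-1, -1, -1, -1, -1,  6, -1]
  [-1,  0, -1, -1,  0, -1,  4]
Characteristic polynomial: det(λI − L) = λ(λ − 2)(λ − 4)²(λ − 5)(λ − 6)(λ − 7).
Roots: λ = 0; (λ − 2) = 0 ⇒ λ = 2; (λ − 4) = 0 ⇒ λ = 4 (multiplicity 2); (λ − 5) = 0 ⇒ λ = 5; (λ − 6) = 0 ⇒ λ = 6; (λ − 7) = 0 ⇒ λ = 7.
(Check: the roots sum (with multiplicity) to 28, matching trace L = Σdeg = 2·14 = 28.)
Laplacian eigenvalues: [0.0, 2.0, 4.0, 4.0, 5.0, 6.0, 7.0]. Largest eigenvalue (spectral radius) = 7.0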